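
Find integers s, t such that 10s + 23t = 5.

Step 1: Check solvability.
gcd(10, 23) = 1
Since 1 divides 5, solutions exist.

Step 2: Apply extended Euclidean algorithm to find gcd.
We find integers such that 10*x0 + 23*y0 = 1

Step 3: Scale the particular solution.
Multiply by 5/1 = 5:
s = 35, t = -15

Step 4: Verify.
10*(35) + 23*(-15) = 5 = 5 ✓

s = 35, t = -15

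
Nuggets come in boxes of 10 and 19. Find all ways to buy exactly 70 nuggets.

We need non-negative integers (x, y) with 10x + 19y = 70.
For each x in 0..7, check if 70 - 10x is a non-negative multiple of 19.
x = 7: 19y = 0, y = 0 ✓

(7 boxes of 10, 0 boxes of 19)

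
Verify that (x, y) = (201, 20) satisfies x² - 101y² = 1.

Compute x² = 201² = 40401
Compute 101y² = 101·20² = 101·400 = 40400
x² - 101y² = 40401 - 40400 = 1
Since this equals 1, (201, 20) is a solution.

Yes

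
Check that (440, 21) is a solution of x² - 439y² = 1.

Compute x² = 440² = 193600
Compute 439y² = 439·21² = 439·441 = 193599
x² - 439y² = 193600 - 193599 = 1
Since this equals 1, (440, 21) is a solution.

Yes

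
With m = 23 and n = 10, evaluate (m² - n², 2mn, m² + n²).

a = m² - n² = 529 - 100 = 429
b = 2mn = 2·23·10 = 460
c = m² + n² = 529 + 100 = 629
Verify: 429² + 460² = 184041 + 211600 = 395641 = 629² ✓

(429, 460, 629)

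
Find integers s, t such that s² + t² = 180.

We need to find integers s, t > 0 such that s² + t² = 180.
Trying s = 6: t² = 180 - 6² = 180 - 36 = 144
t = 12
Check: 6² + 12² = 36 + 144 = 180 ✓

180 = 6² + 12²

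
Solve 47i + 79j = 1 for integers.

Step 1: Check solvability.
gcd(47, 79) = 1
Since 1 divides 1, solutions exist.

Step 2: Apply extended Euclidean algorithm to find gcd.
We find integers such that 47*x0 + 79*y0 = 1

Step 3: Scale the particular solution.
Multiply by 1/1 = 1:
i = 37, j = -22

Step 4: Verify.
47*(37) + 79*(-22) = 1 = 1 ✓

i = 37, j = -22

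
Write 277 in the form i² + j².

We need to find integers i, j > 0 such that i² + j² = 277.
Trying i = 9: j² = 277 - 9² = 277 - 81 = 196
j = 14
Check: 9² + 14² = 81 + 196 = 277 ✓

277 = 9² + 14²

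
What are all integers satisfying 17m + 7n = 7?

Step 1: Compute gcd(17, 7) = 1.
Since 1 divides 7, solutions exist.

Step 2: Find a particular solution using extended Euclidean algorithm.
We get m₀ = -14, n₀ = 35.
Check: 17*-14 + 7*35 = 7 = 7 ✓

Step 3: Write the general solution.
m = -14 + (7/1)t = -14 + 7t
n = 35 - (17/1)t = 35 - 17t
for any integer t.

m = -14 + 7t, n = 35 - 17t for integer t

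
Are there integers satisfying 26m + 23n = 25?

Step 1: Compute gcd(26, 23).
gcd(26, 23) = 1

Step 2: Check divisibility.
Does 1 divide 25? 25 = 1 x 25, so yes.

By the theorem on linear Diophantine equations, 26m + 23n = 25 has integer solutions if and only if gcd(26, 23) divides 25. Since 1 | 25, solutions exist.

Yes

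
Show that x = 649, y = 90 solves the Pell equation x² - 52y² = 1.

Compute x² = 649² = 421201
Compute 52y² = 52·90² = 52·8100 = 421200
x² - 52y² = 421201 - 421200 = 1
Since this equals 1, (649, 90) is a solution.

Yes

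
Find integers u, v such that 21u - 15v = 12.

Step 1: Check solvability.
gcd(21, 15) = 3
Since 3 divides 12, solutions exist.

Step 2: Apply extended Euclidean algorithm to find gcd.
We find integers such that 21*x0 + 15*y0 = 3

Step 3: Scale the particular solution.
Multiply by 12/3 = 4:
u = -8, v = -12

Step 4: Verify.
21*(-8) - 15*(-12) = 12 = 12 ✓

u = -8, v = -12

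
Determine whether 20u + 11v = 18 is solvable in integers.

Step 1: Compute gcd(20, 11).
gcd(20, 11) = 1

Step 2: Check divisibility.
Does 1 divide 18? 18 = 1 x 18, so yes.

By the theorem on linear Diophantine equations, 20u + 11v = 18 has integer solutions if and only if gcd(20, 11) divides 18. Since 1 | 18, solutions exist.

Yes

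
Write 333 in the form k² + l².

We need to find integers k, l > 0 such that k² + l² = 333.
Trying k = 3: l² = 333 - 3² = 333 - 9 = 324
l = 18
Check: 3² + 18² = 9 + 324 = 333 ✓

333 = 3² + 18²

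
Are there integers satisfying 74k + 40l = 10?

Step 1: Compute gcd(74, 40).
gcd(74, 40) = 2

Step 2: Check divisibility.
Does 2 divide 10? 10 = 2 x 5, so yes.

By the theorem on linear Diophantine equations, 74k + 40l = 10 has integer solutions if and only if gcd(74, 40) divides 10. Since 2 | 10, solutions exist.

Yes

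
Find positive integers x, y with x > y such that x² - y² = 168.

Factor: x² - y² = (x+y)(x-y) = 168.
We need two factors of 168 with the same parity.
Use x+y = 84 and x-y = 2 (product 84·2 = 168).
Adding: 2x = 86, so x = 43.
Subtracting: 2y = 82, so y = 41.
Check: 43² - 41² = 1849 - 1681 = 168 ✓

x = 43, y = 41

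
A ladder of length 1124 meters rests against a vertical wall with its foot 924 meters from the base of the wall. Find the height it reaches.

The ladder, wall, and ground form a right triangle with hypotenuse 1124 and one leg 924.
By the Pythagorean theorem: h² = 1124² - 924² = 1263376 - 853776 = 409600
h = √409600 = 640 meters

640 meters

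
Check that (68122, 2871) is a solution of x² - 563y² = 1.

Compute x² = 68122² = 4640606884
Compute 563y² = 563·2871² = 563·8242641 = 4640606883
x² - 563y² = 4640606884 - 4640606883 = 1
Since this equals 1, (68122, 2871) is a solution.

Yes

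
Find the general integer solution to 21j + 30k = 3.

Step 1: Compute gcd(21, 30) = 3.
Since 3 divides 3, solutions exist.

Step 2: Find a particular solution using extended Euclidean algorithm.
We get j₀ = 3, k₀ = -2.
Check: 21*3 + 30*-2 = 3 = 3 ✓

Step 3: Write the general solution.
j = 3 + (30/3)t = 3 + 10t
k = -2 - (21/3)t = -2 - 7t
for any integer t.

j = 3 + 10t, k = -2 - 7t for integer t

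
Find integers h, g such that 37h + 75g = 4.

Step 1: Check solvability.
gcd(37, 75) = 1
Since 1 divides 4, solutions exist.

Step 2: Apply extended Euclidean algorithm to find gcd.
We find integers such that 37*x0 + 75*y0 = 1

Step 3: Scale the particular solution.
Multiply by 4/1 = 4:
h = -8, g = 4

Step 4: Verify.
37*(-8) + 75*(4) = 4 = 4 ✓

h = -8, g = 4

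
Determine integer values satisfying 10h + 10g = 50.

Step 1: Check solvability.
gcd(10, 10) = 10
Since 10 divides 50, solutions exist.

Step 2: Apply extended Euclidean algorithm to find gcd.
We find integers such that 10*x0 + 10*y0 = 10

Step 3: Scale the particular solution.
Multiply by 50/10 = 5:
h = 0, g = 5

Step 4: Verify.
10*(0) + 10*(5) = 50 = 50 ✓

h = 0, g = 5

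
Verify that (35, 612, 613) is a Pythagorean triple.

Compute a² + b²:
35² + 612² = 1225 + 374544 = 375769
Compute c²:
613² = 375769
Since 375769 = 375769, it is a Pythagorean triple.

Yes, it is a Pythagorean triple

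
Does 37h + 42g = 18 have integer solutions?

Step 1: Compute gcd(37, 42).
gcd(37, 42) = 1

Step 2: Check divisibility.
Does 1 divide 18? 18 = 1 x 18, so yes.

By the theorem on linear Diophantine equations, 37h + 42g = 18 has integer solutions if and only if gcd(37, 42) divides 18. Since 1 | 18, solutions exist.

Yes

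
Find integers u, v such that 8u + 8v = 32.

Step 1: Check solvability.
gcd(8, 8) = 8
Since 8 divides 32, solutions exist.

Step 2: Apply extended Euclidean algorithm to find gcd.
We find integers such that 8*x0 + 8*y0 = 8

Step 3: Scale the particular solution.
Multiply by 32/8 = 4:
u = 0, v = 4

Step 4: Verify.
8*(0) + 8*(4) = 32 = 32 ✓

u = 0, v = 4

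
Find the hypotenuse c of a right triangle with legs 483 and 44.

c² = a² + b² = 483² + 44² = 233289 + 1936 = 235225
c = 485

485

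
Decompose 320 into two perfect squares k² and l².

We need to find integers k, l > 0 such that k² + l² = 320.
Trying k = 8: l² = 320 - 8² = 320 - 64 = 256
l = 16
Check: 8² + 16² = 64 + 256 = 320 ✓

320 = 8² + 16²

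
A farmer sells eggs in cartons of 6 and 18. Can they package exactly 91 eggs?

We need non-negative a, b with 6a + 18b = 91.
gcd(6, 18) = 6, and 6 does not divide 91.
No integer solutions exist.

No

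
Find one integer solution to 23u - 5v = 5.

Step 1: Check solvability.
gcd(23, 5) = 1
Since 1 divides 5, solutions exist.

Step 2: Apply extended Euclidean algorithm to find gcd.
We find integers such that 23*x0 + 5*y0 = 1

Step 3: Scale the particular solution.
Multiply by 5/1 = 5:
u = 10, v = 45

Step 4: Verify.
23*(10) - 5*(45) = 5 = 5 ✓

u = 10, v = 45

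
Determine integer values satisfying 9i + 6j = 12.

Step 1: Check solvability.
gcd(9, 6) = 3
Since 3 divides 12, solutions exist.

Step 2: Apply extended Euclidean algorithm to find gcd.
We find integers such that 9*x0 + 6*y0 = 3

Step 3: Scale the particular solution.
Multiply by 12/3 = 4:
i = 4, j = -4

Step 4: Verify.
9*(4) + 6*(-4) = 12 = 12 ✓

i = 4, j = -4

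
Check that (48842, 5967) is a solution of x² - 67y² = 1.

Compute x² = 48842² = 2385540964
Compute 67y² = 67·5967² = 67·35605089 = 2385540963
x² - 67y² = 2385540964 - 2385540963 = 1
Since this equals 1, (48842, 5967) is a solution.

Yes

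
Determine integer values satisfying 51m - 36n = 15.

Step 1: Check solvability.
gcd(51, 36) = 3
Since 3 divides 15, solutions exist.

Step 2: Apply extended Euclidean algorithm to find gcd.
We find integers such that 51*x0 + 36*y0 = 3

Step 3: Scale the particular solution.
Multiply by 15/3 = 5:
m = 25, n = 35

Step 4: Verify.
51*(25) - 36*(35) = 15 = 15 ✓

m = 25, n = 35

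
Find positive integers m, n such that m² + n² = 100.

Search for m with 100 - m² a perfect square.
m = 6: 100 - 6² = 100 - 36 = 64 = 8² ✓
So m = 6, n = 8.

m = 6, n = 8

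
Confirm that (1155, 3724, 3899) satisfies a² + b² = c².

Compute a² + b² = 1155² + 3724² = 1334025 + 13868176 = 15202201
Compute c² = 3899² = 15202201
Since 15202201 = 15202201, confirmed.

Yes, it is a Pythagorean triple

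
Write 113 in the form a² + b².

We need to find integers a, b > 0 such that a² + b² = 113.
Trying a = 7: b² = 113 - 7² = 113 - 49 = 64
b = 8
Check: 7² + 8² = 49 + 64 = 113 ✓

113 = 7² + 8²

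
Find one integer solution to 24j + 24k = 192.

Step 1: Check solvability.
gcd(24, 24) = 24
Since 24 divides 192, solutions exist.

Step 2: Apply extended Euclidean algorithm to find gcd.
We find integers such that 24*x0 + 24*y0 = 24

Step 3: Scale the particular solution.
Multiply by 192/24 = 8:
j = 0, k = 8

Step 4: Verify.
24*(0) + 24*(8) = 192 = 192 ✓

j = 0, k = 8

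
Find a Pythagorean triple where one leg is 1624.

We need the other leg and hypotenuse such that 1624² + x² = c².
Take x = 3168, c = 3560: 1624² + 3168² = 2637376 + 10036224 = 12673600 = 3560² ✓
Triple: (1624, 3168, 3560)

(1624, 3168, 3560)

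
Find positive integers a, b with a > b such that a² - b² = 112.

Factor: a² - b² = (a+b)(a-b) = 112.
We need two factors of 112 with the same parity.
Use a+b = 56 and a-b = 2 (product 56·2 = 112).
Adding: 2a = 58, so a = 29.
Subtracting: 2b = 54, so b = 27.
Check: 29² - 27² = 841 - 729 = 112 ✓

a = 29, b = 27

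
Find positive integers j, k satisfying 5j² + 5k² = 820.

Try small values of j and check whether (820 - 5j²)/5 is a perfect square.
j = 10: 5·10² = 500, so 5k² = 820 - 500 = 320, giving k² = 64, k = 8.
Check: 5·10² + 5·8² = 500 + 320 = 820 ✓

j = 10, k = 8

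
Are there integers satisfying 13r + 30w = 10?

Step 1: Compute gcd(13, 30).
gcd(13, 30) = 1

Step 2: Check divisibility.
Does 1 divide 10? 10 = 1 x 10, so yes.

By the theorem on linear Diophantine equations, 13r + 30w = 10 has integer solutions if and only if gcd(13, 30) divides 10. Since 1 | 10, solutions exist.

Yes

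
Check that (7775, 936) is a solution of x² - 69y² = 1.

Compute x² = 7775² = 60450625
Compute 69y² = 69·936² = 69·876096 = 60450624
x² - 69y² = 60450625 - 60450624 = 1
Since this equals 1, (7775, 936) is a solution.

Yes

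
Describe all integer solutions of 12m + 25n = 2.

Step 1: Compute gcd(12, 25) = 1.
Since 1 divides 2, solutions exist.

Step 2: Find a particular solution using extended Euclidean algorithm.
We get m₀ = -4, n₀ = 2.
Check: 12*-4 + 25*2 = 2 = 2 ✓

Step 3: Write the general solution.
m = -4 + (25/1)t = -4 + 25t
n = 2 - (12/1)t = 2 - 12t
for any integer t.

m = -4 + 25t, n = 2 - 12t for integer t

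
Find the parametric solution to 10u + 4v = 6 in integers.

Step 1: Compute gcd(10, 4) = 2.
Since 2 divides 6, solutions exist.

Step 2: Find a particular solution using extended Euclidean algorithm.
We get u₀ = 3, v₀ = -6.
Check: 10*3 + 4*-6 = 6 = 6 ✓

Step 3: Write the general solution.
u = 3 + (4/2)t = 3 + 2t
v = -6 - (10/2)t = -6 - 5t
for any integer t.

u = 3 + 2t, v = -6 - 5t for integer t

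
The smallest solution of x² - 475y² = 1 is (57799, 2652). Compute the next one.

Solutions to x² - Dy² = 1 are generated by powers of (x₀ + y₀√D).
The next solution satisfies x₁ + y₁√475 = (x₀ + y₀√475)², giving:
x₁ = x₀² + 475y₀² = 57799² + 475·2652² = 3340724401 + 3340724400 = 6681448801
y₁ = 2x₀y₀ = 2·57799·2652 = 306565896

Verify: 6681448801² - 475·306565896² = 44641758080384337601 - 44641758080384337600 = 1 ✓

x = 6681448801, y = 306565896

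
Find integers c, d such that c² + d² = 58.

We need to find integers c, d > 0 such that c² + d² = 58.
Trying c = 3: d² = 58 - 3² = 58 - 9 = 49
d = 7
Check: 3² + 7² = 9 + 49 = 58 ✓

58 = 3² + 7²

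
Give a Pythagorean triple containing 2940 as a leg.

We need the other leg and hypotenuse such that 2940² + x² = c².
Take x = 2387, c = 3787: 2940² + 2387² = 8643600 + 5697769 = 14341369 = 3787² ✓
Triple: (2387, 2940, 3787)

(2387, 2940, 3787)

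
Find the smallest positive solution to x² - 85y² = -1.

We need x² = 85y² - 1. Try successive y:
y = 1: x² = 85·1² - 1 = 84, not a perfect square
y = 2: x² = 85·2² - 1 = 339, not a perfect square
y = 3: x² = 85·3² - 1 = 764, not a perfect square
...
y = 41: x² = 85·41² - 1 = 142884 = 378² ✓
Check: 378² - 85·41² = 142884 - 142885 = -1 ✓

x = 378, y = 41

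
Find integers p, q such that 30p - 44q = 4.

Step 1: Check solvability.
gcd(30, 44) = 2
Since 2 divides 4, solutions exist.

Step 2: Apply extended Euclidean algorithm to find gcd.
We find integers such that 30*x0 + 44*y0 = 2

Step 3: Scale the particular solution.
Multiply by 4/2 = 2:
p = 6, q = 4

Step 4: Verify.
30*(6) - 44*(4) = 4 = 4 ✓

p = 6, q = 4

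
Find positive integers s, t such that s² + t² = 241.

Search for s with 241 - s² a perfect square.
s = 4: 241 - 4² = 241 - 16 = 225 = 15² ✓
So s = 4, t = 15.

s = 4, t = 15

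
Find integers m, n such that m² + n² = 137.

We need to find integers m, n > 0 such that m² + n² = 137.
Trying m = 4: n² = 137 - 4² = 137 - 16 = 121
n = 11
Check: 4² + 11² = 16 + 121 = 137 ✓

137 = 4² + 11²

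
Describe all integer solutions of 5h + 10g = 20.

Step 1: Compute gcd(5, 10) = 5.
Since 5 divides 20, solutions exist.

Step 2: Find a particular solution using extended Euclidean algorithm.
We get h₀ = 4, g₀ = 0.
Check: 5*4 + 10*0 = 20 = 20 ✓

Step 3: Write the general solution.
h = 4 + (10/5)t = 4 + 2t
g = 0 - (5/5)t = 0 - 1t
for any integer t.

h = 4 + 2t, g = 0 - 1t for integer t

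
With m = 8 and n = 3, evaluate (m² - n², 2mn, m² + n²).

a = m² - n² = 64 - 9 = 55
b = 2mn = 2·8·3 = 48
c = m² + n² = 64 + 9 = 73
Verify: 55² + 48² = 3025 + 2304 = 5329 = 73² ✓

(55, 48, 73)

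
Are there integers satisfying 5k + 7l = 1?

Step 1: Compute gcd(5, 7).
gcd(5, 7) = 1

Step 2: Check divisibility.
Does 1 divide 1? 1 = 1 x 1, so yes.

By the theorem on linear Diophantine equations, 5k + 7l = 1 has integer solutions if and only if gcd(5, 7) divides 1. Since 1 | 1, solutions exist.

Yes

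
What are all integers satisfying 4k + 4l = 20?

Step 1: Compute gcd(4, 4) = 4.
Since 4 divides 20, solutions exist.

Step 2: Find a particular solution using extended Euclidean algorithm.
We get k₀ = 0, l₀ = 5.
Check: 4*0 + 4*5 = 20 = 20 ✓

Step 3: Write the general solution.
k = 0 + (4/4)t = 0 + 1t
l = 5 - (4/4)t = 5 - 1t
for any integer t.

k = 0 + 1t, l = 5 - 1t for integer t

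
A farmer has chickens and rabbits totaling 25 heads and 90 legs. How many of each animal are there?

Let c = chickens, r = rabbits.
Heads: c + r = 25
Legs: 2c + 4r = 90
From the first equation, c = 25 - r. Substitute:
2(25 - r) + 4r = 90
50 + 2r = 90
r = (90 - 50)/2 = 20
c = 25 - 20 = 5

Chickens: 5, Rabbits: 20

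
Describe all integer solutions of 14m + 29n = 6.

Step 1: Compute gcd(14, 29) = 1.
Since 1 divides 6, solutions exist.

Step 2: Find a particular solution using extended Euclidean algorithm.
We get m₀ = -12, n₀ = 6.
Check: 14*-12 + 29*6 = 6 = 6 ✓

Step 3: Write the general solution.
m = -12 + (29/1)t = -12 + 29t
n = 6 - (14/1)t = 6 - 14t
for any integer t.

m = -12 + 29t, n = 6 - 14t for integer t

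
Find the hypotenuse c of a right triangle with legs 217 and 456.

c² = a² + b² = 217² + 456² = 47089 + 207936 = 255025
c = 505

505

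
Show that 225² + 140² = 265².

Compute a² + b² = 225² + 140² = 50625 + 19600 = 70225
Compute c² = 265² = 70225
Since 70225 = 70225, confirmed.

Yes, it is a Pythagorean triple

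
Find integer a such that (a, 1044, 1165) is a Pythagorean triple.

a² = c² - b² = 1165² - 1044² = 1357225 - 1089936 = 267289
a = sqrt(267289) = 517

517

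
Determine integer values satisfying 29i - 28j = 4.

Step 1: Check solvability.
gcd(29, 28) = 1
Since 1 divides 4, solutions exist.

Step 2: Apply extended Euclidean algorithm to find gcd.
We find integers such that 29*x0 + 28*y0 = 1

Step 3: Scale the particular solution.
Multiply by 4/1 = 4:
i = 4, j = 4

Step 4: Verify.
29*(4) - 28*(4) = 4 = 4 ✓

i = 4, j = 4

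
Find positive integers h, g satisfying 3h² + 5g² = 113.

Try small values of h and check whether (113 - 3h²)/5 is a perfect square.
h = 6: 3·6² = 108, so 5g² = 113 - 108 = 5, giving g² = 1, g = 1.
Check: 3·6² + 5·1² = 108 + 5 = 113 ✓

h = 6, g = 1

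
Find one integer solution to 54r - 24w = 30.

Step 1: Check solvability.
gcd(54, 24) = 6
Since 6 divides 30, solutions exist.

Step 2: Apply extended Euclidean algorithm to find gcd.
We find integers such that 54*x0 + 24*y0 = 6

Step 3: Scale the particular solution.
Multiply by 30/6 = 5:
r = 5, w = 10

Step 4: Verify.
54*(5) - 24*(10) = 30 = 30 ✓

r = 5, w = 10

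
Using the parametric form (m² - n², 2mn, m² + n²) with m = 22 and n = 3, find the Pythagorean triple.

a = m² - n² = 484 - 9 = 475
b = 2mn = 2·22·3 = 132
c = m² + n² = 484 + 9 = 493
Verify: 475² + 132² = 225625 + 17424 = 243049 = 493² ✓

(475, 132, 493)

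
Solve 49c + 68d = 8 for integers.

Step 1: Check solvability.
gcd(49, 68) = 1
Since 1 divides 8, solutions exist.

Step 2: Apply extended Euclidean algorithm to find gcd.
We find integers such that 49*x0 + 68*y0 = 1

Step 3: Scale the particular solution.
Multiply by 8/1 = 8:
c = 200, d = -144

Step 4: Verify.
49*(200) + 68*(-144) = 8 = 8 ✓

c = 200, d = -144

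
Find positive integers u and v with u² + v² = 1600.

We need to find integers u, v > 0 such that u² + v² = 1600.
Trying u = 24: v² = 1600 - 24² = 1600 - 576 = 1024
v = 32
Check: 24² + 32² = 576 + 1024 = 1600 ✓

1600 = 24² + 32²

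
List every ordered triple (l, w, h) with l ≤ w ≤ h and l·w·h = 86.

Iterate l from 1 to ⌊86^(1/3)⌋. For each l dividing 86, iterate w ≥ l with w dividing 86/l, and set h = 86/(l·w).
Triples found (2): (1×1×86), (1×2×43)

(1×1×86), (1×2×43)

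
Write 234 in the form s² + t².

We need to find integers s, t > 0 such that s² + t² = 234.
Trying s = 3: t² = 234 - 3² = 234 - 9 = 225
t = 15
Check: 3² + 15² = 9 + 225 = 234 ✓

234 = 3² + 15²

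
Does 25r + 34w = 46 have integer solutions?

Step 1: Compute gcd(25, 34).
gcd(25, 34) = 1

Step 2: Check divisibility.
Does 1 divide 46? 46 = 1 x 46, so yes.

By the theorem on linear Diophantine equations, 25r + 34w = 46 has integer solutions if and only if gcd(25, 34) divides 46. Since 1 | 46, solutions exist.

Yes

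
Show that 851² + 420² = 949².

Compute a² + b² = 851² + 420² = 724201 + 176400 = 900601
Compute c² = 949² = 900601
Since 900601 = 900601, confirmed.

Yes, it is a Pythagorean triple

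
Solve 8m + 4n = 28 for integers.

Step 1: Check solvability.
gcd(8, 4) = 4
Since 4 divides 28, solutions exist.

Step 2: Apply extended Euclidean algorithm to find gcd.
We find integers such that 8*x0 + 4*y0 = 4

Step 3: Scale the particular solution.
Multiply by 28/4 = 7:
m = 0, n = 7

Step 4: Verify.
8*(0) + 4*(7) = 28 = 28 ✓

m = 0, n = 7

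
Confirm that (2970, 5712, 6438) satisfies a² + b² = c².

Compute a² + b² = 2970² + 5712² = 8820900 + 32626944 = 41447844
Compute c² = 6438² = 41447844
Since 41447844 = 41447844, confirmed.

Yes, it is a Pythagorean triple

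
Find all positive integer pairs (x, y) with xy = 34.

The positive divisors of 34 are: 1, 2, 17, 34.
Each divisor d gives the pair (d, 34/d):
(1, 34), (2, 17), (17, 2), (34, 1)

(1, 34), (2, 17), (17, 2), (34, 1)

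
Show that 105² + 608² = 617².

Compute a² + b²:
105² + 608² = 11025 + 369664 = 380689
Compute c²:
617² = 380689
Since 380689 = 380689, it is a Pythagorean triple.

Yes, it is a Pythagorean triple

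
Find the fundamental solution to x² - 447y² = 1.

We seek the smallest positive integers (x, y) with x² - 447y² = 1, i.e., x² = 447y² + 1.
Try successive y values:
y = 1: x² = 447·1² + 1 = 448, not a perfect square
y = 2: x² = 447·2² + 1 = 1789, not a perfect square
y = 3: x² = 447·3² + 1 = 4024, not a perfect square
... continuing the search (or via continued fractions) ...
y = 7: x² = 447·7² + 1 = 21904, x = 148 ✓

Verify: 148² - 447·7² = 21904 - 21903 = 1 ✓

x = 148, y = 7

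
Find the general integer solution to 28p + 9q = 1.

Step 1: Compute gcd(28, 9) = 1.
Since 1 divides 1, solutions exist.

Step 2: Find a particular solution using extended Euclidean algorithm.
We get p₀ = 1, q₀ = -3.
Check: 28*1 + 9*-3 = 1 = 1 ✓

Step 3: Write the general solution.
p = 1 + (9/1)t = 1 + 9t
q = -3 - (28/1)t = -3 - 28t
for any integer t.

p = 1 + 9t, q = -3 - 28t for integer t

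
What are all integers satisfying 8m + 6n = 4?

Step 1: Compute gcd(8, 6) = 2.
Since 2 divides 4, solutions exist.

Step 2: Find a particular solution using extended Euclidean algorithm.
We get m₀ = 2, n₀ = -2.
Check: 8*2 + 6*-2 = 4 = 4 ✓

Step 3: Write the general solution.
m = 2 + (6/2)t = 2 + 3t
n = -2 - (8/2)t = -2 - 4t
for any integer t.

m = 2 + 3t, n = -2 - 4t for integer t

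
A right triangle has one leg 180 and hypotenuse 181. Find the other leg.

a² = c² - b² = 32761 - 32400 = 361
a = 19

19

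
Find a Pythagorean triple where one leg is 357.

We need the other leg and hypotenuse such that 357² + x² = c².
Take x = 1276, c = 1325: 357² + 1276² = 127449 + 1628176 = 1755625 = 1325² ✓
Triple: (357, 1276, 1325)

(357, 1276, 1325)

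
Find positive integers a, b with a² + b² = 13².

We need a² + b² = 13² = 169.
Trying: 5² + 12² = 25 + 144 = 169 ✓

(5, 12, 13)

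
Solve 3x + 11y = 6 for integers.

Step 1: Check solvability.
gcd(3, 11) = 1
Since 1 divides 6, solutions exist.

Step 2: Apply extended Euclidean algorithm to find gcd.
We find integers such that 3*x0 + 11*y0 = 1

Step 3: Scale the particular solution.
Multiply by 6/1 = 6:
x = 24, y = -6

Step 4: Verify.
3*(24) + 11*(-6) = 6 = 6 ✓

x = 24, y = -6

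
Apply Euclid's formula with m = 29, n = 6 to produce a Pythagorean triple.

a = m² - n² = 29² - 6² = 841 - 36 = 805
b = 2mn = 2·29·6 = 348
c = m² + n² = 841 + 36 = 877
Verify: 805² + 348² = 648025 + 121104 = 769129 = 877² ✓

(805, 348, 877)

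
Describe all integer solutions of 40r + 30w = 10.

Step 1: Compute gcd(40, 30) = 10.
Since 10 divides 10, solutions exist.

Step 2: Find a particular solution using extended Euclidean algorithm.
We get r₀ = 1, w₀ = -1.
Check: 40*1 + 30*-1 = 10 = 10 ✓

Step 3: Write the general solution.
r = 1 + (30/10)t = 1 + 3t
w = -1 - (40/10)t = -1 - 4t
for any integer t.

r = 1 + 3t, w = -1 - 4t for integer t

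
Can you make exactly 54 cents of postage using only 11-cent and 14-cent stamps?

We need non-negative x, y with 11x + 14y = 54.
gcd(11, 14) = 1 divides 54, so integer solutions exist, but checking x = 0..4 shows none with y ≥ 0.
So 54 cannot be made with non-negative stamp counts.

No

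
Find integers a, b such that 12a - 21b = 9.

Step 1: Check solvability.
gcd(12, 21) = 3
Since 3 divides 9, solutions exist.

Step 2: Apply extended Euclidean algorithm to find gcd.
We find integers such that 12*x0 + 21*y0 = 3

Step 3: Scale the particular solution.
Multiply by 9/3 = 3:
a = 6, b = 3

Step 4: Verify.
12*(6) - 21*(3) = 9 = 9 ✓

a = 6, b = 3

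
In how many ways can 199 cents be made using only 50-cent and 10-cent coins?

We need non-negative integers (x, y) with 50x + 10y = 199.
For each x from 0 to 3, check if (199 - 50x) is a non-negative multiple of 10.
Solutions (x, y): none
Count: 0

0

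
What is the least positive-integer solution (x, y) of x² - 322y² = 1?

We seek the smallest positive integers (x, y) with x² - 322y² = 1, i.e., x² = 322y² + 1.
Try successive y values:
y = 1: x² = 322·1² + 1 = 323, not a perfect square
y = 2: x² = 322·2² + 1 = 1289, not a perfect square
y = 3: x² = 322·3² + 1 = 2899, not a perfect square
... continuing the search (or via continued fractions) ...
y = 18: x² = 322·18² + 1 = 104329, x = 323 ✓

Verify: 323² - 322·18² = 104329 - 104328 = 1 ✓

x = 323, y = 18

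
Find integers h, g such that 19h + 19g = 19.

Step 1: Check solvability.
gcd(19, 19) = 19
Since 19 divides 19, solutions exist.

Step 2: Apply extended Euclidean algorithm to find gcd.
We find integers such that 19*x0 + 19*y0 = 19

Step 3: Scale the particular solution.
Multiply by 19/19 = 1:
h = 0, g = 1

Step 4: Verify.
19*(0) + 19*(1) = 19 = 19 ✓

h = 0, g = 1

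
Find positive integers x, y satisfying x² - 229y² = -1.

We need x² = 229y² - 1. Try successive y:
y = 1: x² = 229·1² - 1 = 228, not a perfect square
y = 2: x² = 229·2² - 1 = 915, not a perfect square
y = 3: x² = 229·3² - 1 = 2060, not a perfect square
...
y = 113: x² = 229·113² - 1 = 2924100 = 1710² ✓
Check: 1710² - 229·113² = 2924100 - 2924101 = -1 ✓

x = 1710, y = 113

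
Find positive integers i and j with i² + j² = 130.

We need to find integers i, j > 0 such that i² + j² = 130.
Trying i = 3: j² = 130 - 3² = 130 - 9 = 121
j = 11
Check: 3² + 11² = 9 + 121 = 130 ✓

130 = 3² + 11²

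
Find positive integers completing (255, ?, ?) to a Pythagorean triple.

We need the other leg and hypotenuse such that 255² + x² = c².
Take x = 2160, c = 2175: 255² + 2160² = 65025 + 4665600 = 4730625 = 2175² ✓
Triple: (255, 2160, 2175)

(255, 2160, 2175)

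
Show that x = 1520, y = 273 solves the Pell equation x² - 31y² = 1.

Compute x² = 1520² = 2310400
Compute 31y² = 31·273² = 31·74529 = 2310399
x² - 31y² = 2310400 - 2310399 = 1
Since this equals 1, (1520, 273) is a solution.

Yes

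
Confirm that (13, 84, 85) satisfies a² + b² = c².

Compute a² + b² = 13² + 84² = 169 + 7056 = 7225
Compute c² = 85² = 7225
Since 7225 = 7225, confirmed.

Yes, it is a Pythagorean triple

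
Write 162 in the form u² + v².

We need to find integers u, v > 0 such that u² + v² = 162.
Trying u = 9: v² = 162 - 9² = 162 - 81 = 81
v = 9
Check: 9² + 9² = 81 + 81 = 162 ✓

162 = 9² + 9²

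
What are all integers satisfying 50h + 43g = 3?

Step 1: Compute gcd(50, 43) = 1.
Since 1 divides 3, solutions exist.

Step 2: Find a particular solution using extended Euclidean algorithm.
We get h₀ = -18, g₀ = 21.
Check: 50*-18 + 43*21 = 3 = 3 ✓

Step 3: Write the general solution.
h = -18 + (43/1)t = -18 + 43t
g = 21 - (50/1)t = 21 - 50t
for any integer t.

h = -18 + 43t, g = 21 - 50t for integer t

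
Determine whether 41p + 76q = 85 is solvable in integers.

Step 1: Compute gcd(41, 76).
gcd(41, 76) = 1

Step 2: Check divisibility.
Does 1 divide 85? 85 = 1 x 85, so yes.

By the theorem on linear Diophantine equations, 41p + 76q = 85 has integer solutions if and only if gcd(41, 76) divides 85. Since 1 | 85, solutions exist.

Yes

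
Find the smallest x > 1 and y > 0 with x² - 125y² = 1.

We seek the smallest positive integers (x, y) with x² - 125y² = 1, i.e., x² = 125y² + 1.
Try successive y values:
y = 1: x² = 125·1² + 1 = 126, not a perfect square
y = 2: x² = 125·2² + 1 = 501, not a perfect square
y = 3: x² = 125·3² + 1 = 1126, not a perfect square
... continuing the search (or via continued fractions) ...
y = 83204: x² = 125·83204² + 1 = 865363202001, x = 930249 ✓

Verify: 930249² - 125·83204² = 865363202001 - 865363202000 = 1 ✓

x = 930249, y = 83204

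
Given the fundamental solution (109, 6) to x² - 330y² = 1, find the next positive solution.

Solutions to x² - Dy² = 1 are generated by powers of (x₀ + y₀√D).
The next solution satisfies x₁ + y₁√330 = (x₀ + y₀√330)², giving:
x₁ = x₀² + 330y₀² = 109² + 330·6² = 11881 + 11880 = 23761
y₁ = 2x₀y₀ = 2·109·6 = 1308

Verify: 23761² - 330·1308² = 564585121 - 564585120 = 1 ✓

x = 23761, y = 1308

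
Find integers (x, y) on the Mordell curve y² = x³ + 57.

Try small integer x values and check whether x³ + 57 is a perfect square.
x = -2: x³ + 57 = -2³ + 57 = -8 + 57 = 49
Is 49 a perfect square? 7² = 49 ✓
So (x, y) = (-2, 7) is a solution.

x = -2, y = 7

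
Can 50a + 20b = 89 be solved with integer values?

Step 1: Compute gcd(50, 20).
gcd(50, 20) = 10

Step 2: Check divisibility.
Does 10 divide 89? 89 = 10 x 8 + 9, so no.

By the theorem on linear Diophantine equations, 50a + 20b = 89 has integer solutions if and only if gcd(50, 20) divides 89. Since 10 does not divide 89, no solutions exist.

No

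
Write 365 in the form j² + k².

We need to find integers j, k > 0 such that j² + k² = 365.
Trying j = 2: k² = 365 - 2² = 365 - 4 = 361
k = 19
Check: 2² + 19² = 4 + 361 = 365 ✓

365 = 2² + 19²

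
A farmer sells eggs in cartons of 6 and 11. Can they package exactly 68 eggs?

We need non-negative a, b with 6a + 11b = 68.
gcd(6, 11) = 1 divides 68.
Try a = 4: 11b = 68 - 24 = 44, so b = 4.
One way: 4 cartons of 6 and 4 cartons of 11.

Yes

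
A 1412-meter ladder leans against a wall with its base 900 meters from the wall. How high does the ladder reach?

The ladder, wall, and ground form a right triangle with hypotenuse 1412 and one leg 900.
By the Pythagorean theorem: h² = 1412² - 900² = 1993744 - 810000 = 1183744
h = √1183744 = 1088 meters

1088 meters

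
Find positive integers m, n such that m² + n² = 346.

Search for m with 346 - m² a perfect square.
m = 11: 346 - 11² = 346 - 121 = 225 = 15² ✓
So m = 11, n = 15.

m = 11, n = 15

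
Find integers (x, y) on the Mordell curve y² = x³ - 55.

Try small integer x values and check whether x³ - 55 is a perfect square.
x = 4: x³ - 55 = 4³ - 55 = 64 - 55 = 9
Is 9 a perfect square? 3² = 9 ✓
So (x, y) = (4, -3) is a solution.

x = 4, y = -3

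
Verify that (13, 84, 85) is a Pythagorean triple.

Compute a² + b² = 13² + 84² = 169 + 7056 = 7225
Compute c² = 85² = 7225
Since 7225 = 7225, confirmed.

Yes, it is a Pythagorean triple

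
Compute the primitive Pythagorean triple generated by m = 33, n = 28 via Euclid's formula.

a = m² - n² = 1089 - 784 = 305
b = 2mn = 2·33·28 = 1848
c = m² + n² = 1089 + 784 = 1873
Verify: 305² + 1848² = 93025 + 3415104 = 3508129 = 1873² ✓

(305, 1848, 1873)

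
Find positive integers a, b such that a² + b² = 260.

Search for a with 260 - a² a perfect square.
a = 2: 260 - 2² = 260 - 4 = 256 = 16² ✓
So a = 2, b = 16.

a = 2, b = 16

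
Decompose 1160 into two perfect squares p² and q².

We need to find integers p, q > 0 such that p² + q² = 1160.
Trying p = 2: q² = 1160 - 2² = 1160 - 4 = 1156
q = 34
Check: 2² + 34² = 4 + 1156 = 1160 ✓

1160 = 2² + 34²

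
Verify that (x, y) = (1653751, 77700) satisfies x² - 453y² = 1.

Compute x² = 1653751² = 2734892370001
Compute 453y² = 453·77700² = 453·6037290000 = 2734892370000
x² - 453y² = 2734892370001 - 2734892370000 = 1
Since this equals 1, (1653751, 77700) is a solution.

Yes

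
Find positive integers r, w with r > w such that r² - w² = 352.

Factor: r² - w² = (r+w)(r-w) = 352.
We need two factors of 352 with the same parity.
Use r+w = 176 and r-w = 2 (product 176·2 = 352).
Adding: 2r = 178, so r = 89.
Subtracting: 2w = 174, so w = 87.
Check: 89² - 87² = 7921 - 7569 = 352 ✓

r = 89, w = 87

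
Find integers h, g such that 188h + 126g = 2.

Step 1: Check solvability.
gcd(188, 126) = 2
Since 2 divides 2, solutions exist.

Step 2: Apply extended Euclidean algorithm to find gcd.
We find integers such that 188*x0 + 126*y0 = 2

Step 3: Scale the particular solution.
Multiply by 2/2 = 1:
h = -2, g = 3

Step 4: Verify.
188*(-2) + 126*(3) = 2 = 2 ✓

h = -2, g = 3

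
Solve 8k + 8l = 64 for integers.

Step 1: Check solvability.
gcd(8, 8) = 8
Since 8 divides 64, solutions exist.

Step 2: Apply extended Euclidean algorithm to find gcd.
We find integers such that 8*x0 + 8*y0 = 8

Step 3: Scale the particular solution.
Multiply by 64/8 = 8:
k = 0, l = 8

Step 4: Verify.
8*(0) + 8*(8) = 64 = 64 ✓

k = 0, l = 8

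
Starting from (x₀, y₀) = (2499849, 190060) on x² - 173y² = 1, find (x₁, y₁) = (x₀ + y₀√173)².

Solutions to x² - Dy² = 1 are generated by powers of (x₀ + y₀√D).
The next solution satisfies x₁ + y₁√173 = (x₀ + y₀√173)², giving:
x₁ = x₀² + 173y₀² = 2499849² + 173·190060² = 6249245022801 + 6249245022800 = 12498490045601
y₁ = 2x₀y₀ = 2·2499849·190060 = 950242601880

Verify: 12498490045601² - 173·950242601880² = 156212253419987287059451201 - 156212253419987287059451200 = 1 ✓

x = 12498490045601, y = 950242601880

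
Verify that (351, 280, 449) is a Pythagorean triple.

Compute a² + b²:
351² + 280² = 123201 + 78400 = 201601
Compute c²:
449² = 201601
Since 201601 = 201601, it is a Pythagorean triple.

Yes, it is a Pythagorean triple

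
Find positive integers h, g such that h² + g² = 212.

Search for h with 212 - h² a perfect square.
h = 4: 212 - 4² = 212 - 16 = 196 = 14² ✓
So h = 4, g = 14.

h = 4, g = 14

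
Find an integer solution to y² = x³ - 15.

Try small integer x values and check whether x³ - 15 is a perfect square.
x = 4: x³ - 15 = 4³ - 15 = 64 - 15 = 49
Is 49 a perfect square? 7² = 49 ✓
So (x, y) = (4, 7) is a solution.

x = 4, y = 7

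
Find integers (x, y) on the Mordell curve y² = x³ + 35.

Try small integer x values and check whether x³ + 35 is a perfect square.
x = 1: x³ + 35 = 1³ + 35 = 1 + 35 = 36
Is 36 a perfect square? 6² = 36 ✓
So (x, y) = (1, 6) is a solution.

x = 1, y = 6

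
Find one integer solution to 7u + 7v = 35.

Step 1: Check solvability.
gcd(7, 7) = 7
Since 7 divides 35, solutions exist.

Step 2: Apply extended Euclidean algorithm to find gcd.
We find integers such that 7*x0 + 7*y0 = 7

Step 3: Scale the particular solution.
Multiply by 35/7 = 5:
u = 0, v = 5

Step 4: Verify.
7*(0) + 7*(5) = 35 = 35 ✓

u = 0, v = 5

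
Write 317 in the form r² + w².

We need to find integers r, w > 0 such that r² + w² = 317.
Trying r = 11: w² = 317 - 11² = 317 - 121 = 196
w = 14
Check: 11² + 14² = 121 + 196 = 317 ✓

317 = 11² + 14²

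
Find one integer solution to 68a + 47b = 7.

Step 1: Check solvability.
gcd(68, 47) = 1
Since 1 divides 7, solutions exist.

Step 2: Apply extended Euclidean algorithm to find gcd.
We find integers such that 68*x0 + 47*y0 = 1

Step 3: Scale the particular solution.
Multiply by 7/1 = 7:
a = 63, b = -91

Step 4: Verify.
68*(63) + 47*(-91) = 7 = 7 ✓

a = 63, b = -91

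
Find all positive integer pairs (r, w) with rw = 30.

The positive divisors of 30 are: 1, 2, 3, 5, 6, 10, 15, 30.
Each divisor d gives the pair (d, 30/d):
(1, 30), (2, 15), (3, 10), (5, 6), (6, 5), (10, 3), (15, 2), (30, 1)

(1, 30), (2, 15), (3, 10), (5, 6), (6, 5), (10, 3), (15, 2), (30, 1)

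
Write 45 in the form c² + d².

We need to find integers c, d > 0 such that c² + d² = 45.
Trying c = 3: d² = 45 - 3² = 45 - 9 = 36
d = 6
Check: 3² + 6² = 9 + 36 = 45 ✓

45 = 3² + 6²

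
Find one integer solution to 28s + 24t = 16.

Step 1: Check solvability.
gcd(28, 24) = 4
Since 4 divides 16, solutions exist.

Step 2: Apply extended Euclidean algorithm to find gcd.
We find integers such that 28*x0 + 24*y0 = 4

Step 3: Scale the particular solution.
Multiply by 16/4 = 4:
s = 4, t = -4

Step 4: Verify.
28*(4) + 24*(-4) = 16 = 16 ✓

s = 4, t = -4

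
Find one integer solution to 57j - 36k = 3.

Step 1: Check solvability.
gcd(57, 36) = 3
Since 3 divides 3, solutions exist.

Step 2: Apply extended Euclidean algorithm to find gcd.
We find integers such that 57*x0 + 36*y0 = 3

Step 3: Scale the particular solution.
Multiply by 3/3 = 1:
j = -5, k = -8

Step 4: Verify.
57*(-5) - 36*(-8) = 3 = 3 ✓

j = -5, k = -8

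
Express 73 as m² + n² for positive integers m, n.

We need to find integers m, n > 0 such that m² + n² = 73.
Trying m = 3: n² = 73 - 3² = 73 - 9 = 64
n = 8
Check: 3² + 8² = 9 + 64 = 73 ✓

73 = 3² + 8²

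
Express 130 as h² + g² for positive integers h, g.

We need to find integers h, g > 0 such that h² + g² = 130.
Trying h = 3: g² = 130 - 3² = 130 - 9 = 121
g = 11
Check: 3² + 11² = 9 + 121 = 130 ✓

130 = 3² + 11²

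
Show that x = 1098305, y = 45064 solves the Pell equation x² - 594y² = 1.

Compute x² = 1098305² = 1206273873025
Compute 594y² = 594·45064² = 594·2030764096 = 1206273873024
x² - 594y² = 1206273873025 - 1206273873024 = 1
Since this equals 1, (1098305, 45064) is a solution.

Yes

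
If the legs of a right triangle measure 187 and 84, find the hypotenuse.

c² = a² + b² = 187² + 84² = 34969 + 7056 = 42025
c = 205

205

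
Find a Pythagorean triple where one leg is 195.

We need the other leg and hypotenuse such that 195² + x² = c².
Take x = 28, c = 197: 195² + 28² = 38025 + 784 = 38809 = 197² ✓
Triple: (195, 28, 197)

(195, 28, 197)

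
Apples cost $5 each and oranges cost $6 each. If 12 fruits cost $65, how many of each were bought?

Let a = apples, o = oranges.
a + o = 12
5a + 6o = 65
Substitute o = 12 - a:
5a + 6(12 - a) = 65
(5 - 6)a = 65 - 72
-1a = -7
a = 7, o = 12 - 7 = 5

Apples: 7, Oranges: 5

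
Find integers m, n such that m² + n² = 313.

We need to find integers m, n > 0 such that m² + n² = 313.
Trying m = 12: n² = 313 - 12² = 313 - 144 = 169
n = 13
Check: 12² + 13² = 144 + 169 = 313 ✓

313 = 12² + 13²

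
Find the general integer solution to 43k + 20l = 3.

Step 1: Compute gcd(43, 20) = 1.
Since 1 divides 3, solutions exist.

Step 2: Find a particular solution using extended Euclidean algorithm.
We get k₀ = 21, l₀ = -45.
Check: 43*21 + 20*-45 = 3 = 3 ✓

Step 3: Write the general solution.
k = 21 + (20/1)t = 21 + 20t
l = -45 - (43/1)t = -45 - 43t
for any integer t.

k = 21 + 20t, l = -45 - 43t for integer t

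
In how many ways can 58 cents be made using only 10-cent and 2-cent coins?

We need non-negative integers (x, y) with 10x + 2y = 58.
For each x from 0 to 5, check if (58 - 10x) is a non-negative multiple of 2.
Solutions (x, y): (0,29), (1,24), (2,19), (3,14), ...
Count: 6

6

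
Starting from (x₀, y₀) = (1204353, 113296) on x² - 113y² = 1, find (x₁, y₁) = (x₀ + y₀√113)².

Solutions to x² - Dy² = 1 are generated by powers of (x₀ + y₀√D).
The next solution satisfies x₁ + y₁√113 = (x₀ + y₀√113)², giving:
x₁ = x₀² + 113y₀² = 1204353² + 113·113296² = 1450466148609 + 1450466148608 = 2900932297217
y₁ = 2x₀y₀ = 2·1204353·113296 = 272896754976

Verify: 2900932297217² - 113·272896754976² = 8415408193036700825945089 - 8415408193036700825945088 = 1 ✓

x = 2900932297217, y = 272896754976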